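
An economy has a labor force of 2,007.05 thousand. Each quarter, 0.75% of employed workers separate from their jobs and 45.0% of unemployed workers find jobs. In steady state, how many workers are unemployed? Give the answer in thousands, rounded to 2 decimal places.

Steady-state unemployment rate u* = s/(s+f) = 0.75/(0.75+45.0) = 0.016393.
Unemployed = u* × labor force = 0.016393 × 2,007.05 ≈ 32.90 thousand.

About 32.90 thousand are unemployed in steady state.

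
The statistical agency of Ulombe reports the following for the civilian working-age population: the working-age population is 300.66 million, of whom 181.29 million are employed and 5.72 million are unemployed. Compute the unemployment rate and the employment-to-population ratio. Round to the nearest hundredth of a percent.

Unemployment rate ≈ 3.06%; employment-population ratio ≈ 60.30%.

Labor force = employed + unemployed = 181.29 + 5.72 = 187.01 million.
Unemployment rate = 5.72 / 187.01 = 3.06%.
Employment-population ratio = 181.29 / 300.66 = 60.30%.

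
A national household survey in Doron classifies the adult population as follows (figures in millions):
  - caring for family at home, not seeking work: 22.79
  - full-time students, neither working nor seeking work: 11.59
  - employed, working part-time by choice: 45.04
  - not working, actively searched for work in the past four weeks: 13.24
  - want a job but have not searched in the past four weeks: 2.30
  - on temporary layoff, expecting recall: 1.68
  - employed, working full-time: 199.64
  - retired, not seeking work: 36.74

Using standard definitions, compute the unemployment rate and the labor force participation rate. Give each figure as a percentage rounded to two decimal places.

Unemployment rate ≈ 5.75%; labor force participation rate ≈ 77.95%.

Employed = 45.04 + 199.64 = 244.68 million.
Unemployed = 13.24 + 1.68 = 14.92 million (jobless and actively searching, or on temporary layoff).
Labor force = 244.68 + 14.92 = 259.60 million.
Not in labor force = 22.79 + 11.59 + 2.30 + 36.74 = 73.42 million (those not working and not actively searching are outside the labor force — including those who want a job but have given up searching).
Civilian working-age population = 259.60 + 73.42 = 333.02 million.
Unemployment rate = 14.92 / 259.60 = 5.75%.
Labor force participation rate = 259.60 / 333.02 = 77.95%.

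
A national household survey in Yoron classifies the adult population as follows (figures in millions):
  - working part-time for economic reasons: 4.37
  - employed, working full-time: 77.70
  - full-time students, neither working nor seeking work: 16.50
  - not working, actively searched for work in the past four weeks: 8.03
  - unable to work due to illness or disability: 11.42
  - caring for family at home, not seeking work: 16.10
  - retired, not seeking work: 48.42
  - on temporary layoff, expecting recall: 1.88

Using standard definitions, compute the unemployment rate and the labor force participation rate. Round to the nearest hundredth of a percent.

Unemployment rate ≈ 10.77%; labor force participation rate ≈ 49.88%.

Employed = 4.37 + 77.70 = 82.07 million (anyone who worked, including part-time for economic reasons, counts as employed).
Unemployed = 8.03 + 1.88 = 9.91 million (jobless and actively searching, or on temporary layoff).
Labor force = 82.07 + 9.91 = 91.98 million.
Not in labor force = 16.50 + 11.42 + 16.10 + 48.42 = 92.44 million (those not working and not actively searching are outside the labor force).
Civilian working-age population = 91.98 + 92.44 = 184.42 million.
Unemployment rate = 9.91 / 91.98 = 10.77%.
Labor force participation rate = 91.98 / 184.42 = 49.88%.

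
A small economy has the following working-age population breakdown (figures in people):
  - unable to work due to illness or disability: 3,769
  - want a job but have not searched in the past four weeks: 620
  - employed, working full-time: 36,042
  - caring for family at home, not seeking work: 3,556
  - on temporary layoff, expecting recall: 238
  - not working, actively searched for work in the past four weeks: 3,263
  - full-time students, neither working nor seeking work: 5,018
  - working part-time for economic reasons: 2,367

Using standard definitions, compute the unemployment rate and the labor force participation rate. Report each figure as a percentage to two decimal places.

Unemployment rate ≈ 8.35%; labor force participation rate ≈ 76.38%.

Employed = 36,042 + 2,367 = 38,409 (anyone who worked, including part-time for economic reasons, counts as employed).
Unemployed = 238 + 3,263 = 3,501 (jobless and actively searching, or on temporary layoff).
Labor force = 38,409 + 3,501 = 41,910.
Not in labor force = 3,769 + 620 + 3,556 + 5,018 = 12,963 (those not working and not actively searching are outside the labor force — including those who want a job but have given up searching).
Civilian working-age population = 41,910 + 12,963 = 54,873.
Unemployment rate = 3,501 / 41,910 = 8.35%.
Labor force participation rate = 41,910 / 54,873 = 76.38%.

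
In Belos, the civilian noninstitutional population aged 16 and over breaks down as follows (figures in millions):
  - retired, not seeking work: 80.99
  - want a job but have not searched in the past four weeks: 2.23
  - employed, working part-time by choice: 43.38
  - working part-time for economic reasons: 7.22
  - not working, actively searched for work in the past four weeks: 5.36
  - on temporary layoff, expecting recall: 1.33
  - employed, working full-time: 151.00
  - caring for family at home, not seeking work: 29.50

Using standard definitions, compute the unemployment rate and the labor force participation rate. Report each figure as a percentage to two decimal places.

Unemployment rate ≈ 3.21%; labor force participation rate ≈ 64.89%.

Employed = 43.38 + 7.22 + 151.00 = 201.60 million (anyone who worked, including part-time for economic reasons, counts as employed).
Unemployed = 5.36 + 1.33 = 6.69 million (jobless and actively searching, or on temporary layoff).
Labor force = 201.60 + 6.69 = 208.29 million.
Not in labor force = 80.99 + 2.23 + 29.50 = 112.72 million (those not working and not actively searching are outside the labor force — including those who want a job but have given up searching).
Civilian working-age population = 208.29 + 112.72 = 321.01 million.
Unemployment rate = 6.69 / 208.29 = 3.21%.
Labor force participation rate = 208.29 / 321.01 = 64.89%.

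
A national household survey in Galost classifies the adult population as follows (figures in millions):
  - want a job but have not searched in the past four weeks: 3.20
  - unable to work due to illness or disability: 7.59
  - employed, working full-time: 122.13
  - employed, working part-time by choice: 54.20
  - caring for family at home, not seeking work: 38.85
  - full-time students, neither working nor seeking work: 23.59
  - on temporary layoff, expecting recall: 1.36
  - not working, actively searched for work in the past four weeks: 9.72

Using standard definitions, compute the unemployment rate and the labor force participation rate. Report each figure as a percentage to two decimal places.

Unemployment rate ≈ 5.91%; labor force participation rate ≈ 71.90%.

Employed = 122.13 + 54.20 = 176.33 million.
Unemployed = 1.36 + 9.72 = 11.08 million (jobless and actively searching, or on temporary layoff).
Labor force = 176.33 + 11.08 = 187.41 million.
Not in labor force = 3.20 + 7.59 + 38.85 + 23.59 = 73.23 million (those not working and not actively searching are outside the labor force — including those who want a job but have given up searching).
Civilian working-age population = 187.41 + 73.23 = 260.64 million.
Unemployment rate = 11.08 / 187.41 = 5.91%.
Labor force participation rate = 187.41 / 260.64 = 71.90%.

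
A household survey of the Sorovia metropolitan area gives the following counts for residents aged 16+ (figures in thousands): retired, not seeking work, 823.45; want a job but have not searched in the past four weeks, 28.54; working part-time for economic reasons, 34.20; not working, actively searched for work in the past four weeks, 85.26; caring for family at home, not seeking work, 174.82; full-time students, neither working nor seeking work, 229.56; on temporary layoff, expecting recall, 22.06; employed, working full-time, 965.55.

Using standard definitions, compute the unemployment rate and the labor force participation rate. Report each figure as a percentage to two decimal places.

Employed = 34.20 + 965.55 = 999.75 thousand (anyone who worked, including part-time for economic reasons, counts as employed).
Unemployed = 85.26 + 22.06 = 107.32 thousand (jobless and actively searching, or on temporary layoff).
Labor force = 999.75 + 107.32 = 1,107.07 thousand.
Not in labor force = 823.45 + 28.54 + 174.82 + 229.56 = 1,256.37 thousand (those not working and not actively searching are outside the labor force — including those who want a job but have given up searching).
Civilian working-age population = 1,107.07 + 1,256.37 = 2,363.44 thousand.
Unemployment rate = 107.32 / 1,107.07 = 9.69%.
Labor force participation rate = 1,107.07 / 2,363.44 = 46.84%.

Unemployment rate ≈ 9.69%; labor force participation rate ≈ 46.84%.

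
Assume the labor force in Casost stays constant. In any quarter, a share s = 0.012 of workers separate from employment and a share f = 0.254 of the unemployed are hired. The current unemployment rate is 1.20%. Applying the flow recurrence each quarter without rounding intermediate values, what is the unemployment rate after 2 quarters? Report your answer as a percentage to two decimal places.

With a fixed labor force, u_{t+1} = u_t + s·(1−u_t) − f·u_t = u_t·(1−s−f) + s.
Here 1−s−f = 0.734 and s = 0.012.
u_1 = 0.012000 × 0.734 + 0.012 = 0.020808.
u_2 = 0.020808 × 0.734 + 0.012 = 0.027273.

Unemployment rate after two quarters ≈ 2.73%.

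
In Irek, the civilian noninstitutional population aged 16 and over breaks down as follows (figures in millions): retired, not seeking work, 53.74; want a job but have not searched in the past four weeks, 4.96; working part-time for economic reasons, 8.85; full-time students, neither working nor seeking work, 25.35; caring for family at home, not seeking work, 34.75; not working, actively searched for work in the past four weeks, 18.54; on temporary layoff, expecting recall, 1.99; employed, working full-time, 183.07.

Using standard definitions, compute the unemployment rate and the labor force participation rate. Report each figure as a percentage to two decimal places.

Employed = 8.85 + 183.07 = 191.92 million (anyone who worked, including part-time for economic reasons, counts as employed).
Unemployed = 18.54 + 1.99 = 20.53 million (jobless and actively searching, or on temporary layoff).
Labor force = 191.92 + 20.53 = 212.45 million.
Not in labor force = 53.74 + 4.96 + 25.35 + 34.75 = 118.80 million (those not working and not actively searching are outside the labor force — including those who want a job but have given up searching).
Civilian working-age population = 212.45 + 118.80 = 331.25 million.
Unemployment rate = 20.53 / 212.45 = 9.66%.
Labor force participation rate = 212.45 / 331.25 = 64.14%.

Unemployment rate ≈ 9.66%; labor force participation rate ≈ 64.14%.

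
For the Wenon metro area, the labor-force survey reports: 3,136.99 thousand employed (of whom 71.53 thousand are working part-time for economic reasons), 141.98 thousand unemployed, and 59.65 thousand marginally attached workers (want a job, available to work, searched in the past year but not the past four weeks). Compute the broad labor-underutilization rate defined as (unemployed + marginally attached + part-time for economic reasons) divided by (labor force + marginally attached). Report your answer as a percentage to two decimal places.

Broad underutilization rate ≈ 8.18%.

Labor force = 3,136.99 + 141.98 = 3,278.97 thousand.
Numerator = 141.98 + 59.65 + 71.53 = 273.16 thousand.
Denominator = 3,278.97 + 59.65 = 3,338.62 thousand.
Broad rate = 273.16 / 3,338.62 = 8.18%.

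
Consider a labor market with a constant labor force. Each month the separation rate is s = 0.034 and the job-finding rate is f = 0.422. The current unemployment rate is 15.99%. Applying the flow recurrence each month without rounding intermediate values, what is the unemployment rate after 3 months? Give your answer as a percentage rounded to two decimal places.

Unemployment rate after three months ≈ 8.83%.

With a fixed labor force, u_{t+1} = u_t + s·(1−u_t) − f·u_t = u_t·(1−s−f) + s.
Here 1−s−f = 0.544 and s = 0.034.
u_1 = 0.159900 × 0.544 + 0.034 = 0.120986.
u_2 = 0.120986 × 0.544 + 0.034 = 0.099816.
u_3 = 0.099816 × 0.544 + 0.034 = 0.088300.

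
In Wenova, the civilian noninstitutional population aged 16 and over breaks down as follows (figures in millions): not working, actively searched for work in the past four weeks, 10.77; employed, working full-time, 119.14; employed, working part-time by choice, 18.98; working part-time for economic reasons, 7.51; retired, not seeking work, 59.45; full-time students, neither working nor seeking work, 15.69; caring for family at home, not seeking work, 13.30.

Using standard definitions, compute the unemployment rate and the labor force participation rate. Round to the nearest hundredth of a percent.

Unemployment rate ≈ 6.89%; labor force participation rate ≈ 63.88%.

Employed = 119.14 + 18.98 + 7.51 = 145.63 million (anyone who worked, including part-time for economic reasons, counts as employed).
Unemployed = 10.77 million.
Labor force = 145.63 + 10.77 = 156.40 million.
Not in labor force = 59.45 + 15.69 + 13.30 = 88.44 million (those not working and not actively searching are outside the labor force).
Civilian working-age population = 156.40 + 88.44 = 244.84 million.
Unemployment rate = 10.77 / 156.40 = 6.89%.
Labor force participation rate = 156.40 / 244.84 = 63.88%.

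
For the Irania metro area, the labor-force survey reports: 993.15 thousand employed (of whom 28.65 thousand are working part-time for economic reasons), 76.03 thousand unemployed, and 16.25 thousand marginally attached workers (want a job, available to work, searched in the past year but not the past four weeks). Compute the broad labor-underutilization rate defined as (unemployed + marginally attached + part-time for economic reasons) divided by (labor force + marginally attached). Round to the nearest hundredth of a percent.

Labor force = 993.15 + 76.03 = 1,069.18 thousand.
Numerator = 76.03 + 16.25 + 28.65 = 120.93 thousand.
Denominator = 1,069.18 + 16.25 = 1,085.43 thousand.
Broad rate = 120.93 / 1,085.43 = 11.14%.

Broad underutilization rate ≈ 11.14%.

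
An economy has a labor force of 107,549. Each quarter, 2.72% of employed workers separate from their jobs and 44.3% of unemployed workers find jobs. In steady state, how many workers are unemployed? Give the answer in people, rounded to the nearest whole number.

About 6,221 are unemployed in steady state.

Steady-state unemployment rate u* = s/(s+f) = 2.72/(2.72+44.3) = 0.057848.
Unemployed = u* × labor force = 0.057848 × 107,549 ≈ 6,221.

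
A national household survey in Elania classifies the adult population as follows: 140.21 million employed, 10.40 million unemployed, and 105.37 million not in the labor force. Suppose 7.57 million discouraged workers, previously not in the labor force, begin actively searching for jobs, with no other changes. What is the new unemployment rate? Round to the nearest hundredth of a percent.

New unemployment rate ≈ 11.36%.

Initially, labor force = 140.21 + 10.40 = 150.61 million, so u = 10.40/150.61 = 6.91%.
After the change, unemployed and labor force both rise by 7.57 → E = 140.21, U = 17.97, labor force = 158.18 million.
New unemployment rate = 17.97 / 158.18 = 11.36%.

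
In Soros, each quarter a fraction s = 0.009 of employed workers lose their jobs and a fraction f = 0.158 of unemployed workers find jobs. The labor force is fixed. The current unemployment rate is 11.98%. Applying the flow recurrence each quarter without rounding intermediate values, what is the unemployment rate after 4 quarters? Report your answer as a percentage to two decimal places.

Unemployment rate after four quarters ≈ 8.56%.

With a fixed labor force, u_{t+1} = u_t + s·(1−u_t) − f·u_t = u_t·(1−s−f) + s.
Here 1−s−f = 0.833 and s = 0.009.
u_1 = 0.119800 × 0.833 + 0.009 = 0.108793.
u_2 = 0.108793 × 0.833 + 0.009 = 0.099625.
u_3 = 0.099625 × 0.833 + 0.009 = 0.091988.
u_4 = 0.091988 × 0.833 + 0.009 = 0.085626.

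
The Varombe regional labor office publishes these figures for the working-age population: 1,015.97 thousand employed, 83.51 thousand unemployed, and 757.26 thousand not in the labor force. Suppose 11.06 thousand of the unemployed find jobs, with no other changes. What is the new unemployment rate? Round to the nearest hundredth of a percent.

Initially, labor force = 1,015.97 + 83.51 = 1,099.48 thousand, so u = 83.51/1,099.48 = 7.60%.
After the change, unemployed falls and employed rises by 11.06; labor force unchanged → E = 1,027.03, U = 72.45, labor force = 1,099.48 thousand.
New unemployment rate = 72.45 / 1,099.48 = 6.59%.

New unemployment rate ≈ 6.59%.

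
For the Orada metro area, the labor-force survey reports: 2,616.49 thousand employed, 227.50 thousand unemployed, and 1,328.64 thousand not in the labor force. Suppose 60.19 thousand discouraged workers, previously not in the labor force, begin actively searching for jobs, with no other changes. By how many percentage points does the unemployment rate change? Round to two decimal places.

The unemployment rate changes by +1.91 percentage points.

Initially, labor force = 2,616.49 + 227.50 = 2,843.99 thousand, so u = 227.50/2,843.99 = 8.00%.
After the change, unemployed and labor force both rise by 60.19 → E = 2,616.49, U = 287.69, labor force = 2,904.18 thousand.
New unemployment rate = 287.69 / 2,904.18 = 9.91%.
Change = 9.91% − 8.00% = +1.91 percentage points.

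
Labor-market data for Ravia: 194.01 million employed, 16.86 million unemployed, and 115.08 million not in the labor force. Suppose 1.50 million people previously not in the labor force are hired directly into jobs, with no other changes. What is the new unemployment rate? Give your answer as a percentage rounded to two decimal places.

New unemployment rate ≈ 7.94%.

Initially, labor force = 194.01 + 16.86 = 210.87 million, so u = 16.86/210.87 = 8.00%.
After the change, employed and labor force both rise by 1.50; unemployed unchanged → E = 195.51, U = 16.86, labor force = 212.37 million.
New unemployment rate = 16.86 / 212.37 = 7.94%.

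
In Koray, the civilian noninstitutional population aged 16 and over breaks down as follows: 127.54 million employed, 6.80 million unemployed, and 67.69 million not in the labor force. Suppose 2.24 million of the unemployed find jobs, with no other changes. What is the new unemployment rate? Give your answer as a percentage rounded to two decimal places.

New unemployment rate ≈ 3.39%.

Initially, labor force = 127.54 + 6.80 = 134.34 million, so u = 6.80/134.34 = 5.06%.
After the change, unemployed falls and employed rises by 2.24; labor force unchanged → E = 129.78, U = 4.56, labor force = 134.34 million.
New unemployment rate = 4.56 / 134.34 = 3.39%.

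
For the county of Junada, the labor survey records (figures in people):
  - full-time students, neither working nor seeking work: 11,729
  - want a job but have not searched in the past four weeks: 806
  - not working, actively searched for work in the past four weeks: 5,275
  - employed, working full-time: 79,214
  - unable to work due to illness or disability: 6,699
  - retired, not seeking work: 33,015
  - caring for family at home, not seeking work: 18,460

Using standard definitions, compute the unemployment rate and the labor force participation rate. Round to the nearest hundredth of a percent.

Unemployment rate ≈ 6.24%; labor force participation rate ≈ 54.44%.

Employed = 79,214.
Unemployed = 5,275.
Labor force = 79,214 + 5,275 = 84,489.
Not in labor force = 11,729 + 806 + 6,699 + 33,015 + 18,460 = 70,709 (those not working and not actively searching are outside the labor force — including those who want a job but have given up searching).
Civilian working-age population = 84,489 + 70,709 = 155,198.
Unemployment rate = 5,275 / 84,489 = 6.24%.
Labor force participation rate = 84,489 / 155,198 = 54.44%.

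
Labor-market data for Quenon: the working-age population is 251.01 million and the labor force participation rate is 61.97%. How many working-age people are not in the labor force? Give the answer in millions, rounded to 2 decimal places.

Share not in the labor force = 1 − 0.6197 = 0.3803.
Not in labor force = 0.3803 × 251.01 ≈ 95.46 million.

About 95.46 million are not in the labor force.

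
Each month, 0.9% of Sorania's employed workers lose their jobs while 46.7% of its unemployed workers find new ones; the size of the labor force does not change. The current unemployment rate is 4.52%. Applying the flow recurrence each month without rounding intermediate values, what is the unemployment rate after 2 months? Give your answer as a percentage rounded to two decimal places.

With a fixed labor force, u_{t+1} = u_t + s·(1−u_t) − f·u_t = u_t·(1−s−f) + s.
Here 1−s−f = 0.524 and s = 0.009.
u_1 = 0.045200 × 0.524 + 0.009 = 0.032685.
u_2 = 0.032685 × 0.524 + 0.009 = 0.026127.

Unemployment rate after two months ≈ 2.61%.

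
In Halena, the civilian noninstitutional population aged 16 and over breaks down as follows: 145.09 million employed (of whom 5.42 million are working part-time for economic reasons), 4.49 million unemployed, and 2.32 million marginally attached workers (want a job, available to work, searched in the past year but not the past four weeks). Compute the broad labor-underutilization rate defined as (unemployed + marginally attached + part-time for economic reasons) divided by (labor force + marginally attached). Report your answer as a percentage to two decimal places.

Labor force = 145.09 + 4.49 = 149.58 million.
Numerator = 4.49 + 2.32 + 5.42 = 12.23 million.
Denominator = 149.58 + 2.32 = 151.90 million.
Broad rate = 12.23 / 151.90 = 8.05%.

Broad underutilization rate ≈ 8.05%.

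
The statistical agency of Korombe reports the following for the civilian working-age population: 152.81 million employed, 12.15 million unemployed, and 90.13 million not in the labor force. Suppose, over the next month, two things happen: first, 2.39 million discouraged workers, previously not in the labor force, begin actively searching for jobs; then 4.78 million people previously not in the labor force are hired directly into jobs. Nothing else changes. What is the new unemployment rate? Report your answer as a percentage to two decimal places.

Initially, labor force = 152.81 + 12.15 = 164.96 million, so u = 12.15/164.96 = 7.37%.
After the first change, unemployed and labor force both rise by 2.39 → E = 152.81, U = 14.54, labor force = 167.35 million.
After the second change, employed and labor force both rise by 4.78; unemployed unchanged → E = 157.59, U = 14.54, labor force = 172.13 million.
New unemployment rate = 14.54 / 172.13 = 8.45%.

New unemployment rate ≈ 8.45%.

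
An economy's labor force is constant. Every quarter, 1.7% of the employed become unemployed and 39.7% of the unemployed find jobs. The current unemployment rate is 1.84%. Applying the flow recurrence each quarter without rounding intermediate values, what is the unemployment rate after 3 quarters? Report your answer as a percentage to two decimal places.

Unemployment rate after three quarters ≈ 3.65%.

With a fixed labor force, u_{t+1} = u_t + s·(1−u_t) − f·u_t = u_t·(1−s−f) + s.
Here 1−s−f = 0.586 and s = 0.017.
u_1 = 0.018400 × 0.586 + 0.017 = 0.027782.
u_2 = 0.027782 × 0.586 + 0.017 = 0.033280.
u_3 = 0.033280 × 0.586 + 0.017 = 0.036502.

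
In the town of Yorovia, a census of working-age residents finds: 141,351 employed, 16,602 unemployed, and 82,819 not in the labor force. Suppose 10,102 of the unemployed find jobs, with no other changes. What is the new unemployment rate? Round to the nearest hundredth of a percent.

Initially, labor force = 141,351 + 16,602 = 157,953, so u = 16,602/157,953 = 10.51%.
After the change, unemployed falls and employed rises by 10,102; labor force unchanged → E = 151,453, U = 6,500, labor force = 157,953.
New unemployment rate = 6,500 / 157,953 = 4.12%.

New unemployment rate ≈ 4.12%.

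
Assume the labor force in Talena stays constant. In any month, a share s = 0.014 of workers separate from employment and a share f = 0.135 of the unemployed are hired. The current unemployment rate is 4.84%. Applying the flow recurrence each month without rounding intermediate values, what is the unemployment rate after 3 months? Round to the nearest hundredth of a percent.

With a fixed labor force, u_{t+1} = u_t + s·(1−u_t) − f·u_t = u_t·(1−s−f) + s.
Here 1−s−f = 0.851 and s = 0.014.
u_1 = 0.048400 × 0.851 + 0.014 = 0.055188.
u_2 = 0.055188 × 0.851 + 0.014 = 0.060965.
u_3 = 0.060965 × 0.851 + 0.014 = 0.065881.

Unemployment rate after three months ≈ 6.59%.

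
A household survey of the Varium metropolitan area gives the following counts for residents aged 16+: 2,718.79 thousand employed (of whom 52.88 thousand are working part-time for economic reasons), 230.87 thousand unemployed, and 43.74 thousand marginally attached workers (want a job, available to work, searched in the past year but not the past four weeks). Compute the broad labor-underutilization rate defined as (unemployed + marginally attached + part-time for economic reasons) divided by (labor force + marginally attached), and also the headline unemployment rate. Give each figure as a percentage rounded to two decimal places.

Broad underutilization rate ≈ 10.94%; headline unemployment rate ≈ 7.83%.

Labor force = 2,718.79 + 230.87 = 2,949.66 thousand.
Numerator = 230.87 + 43.74 + 52.88 = 327.49 thousand.
Denominator = 2,949.66 + 43.74 = 2,993.40 thousand.
Broad rate = 327.49 / 2,993.40 = 10.94%.
Headline unemployment rate = 230.87 / 2,949.66 = 7.83%.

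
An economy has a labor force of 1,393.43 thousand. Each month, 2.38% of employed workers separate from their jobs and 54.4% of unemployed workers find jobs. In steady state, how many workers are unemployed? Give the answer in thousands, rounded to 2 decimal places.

About 58.41 thousand are unemployed in steady state.

Steady-state unemployment rate u* = s/(s+f) = 2.38/(2.38+54.4) = 0.041916.
Unemployed = u* × labor force = 0.041916 × 1,393.43 ≈ 58.41 thousand.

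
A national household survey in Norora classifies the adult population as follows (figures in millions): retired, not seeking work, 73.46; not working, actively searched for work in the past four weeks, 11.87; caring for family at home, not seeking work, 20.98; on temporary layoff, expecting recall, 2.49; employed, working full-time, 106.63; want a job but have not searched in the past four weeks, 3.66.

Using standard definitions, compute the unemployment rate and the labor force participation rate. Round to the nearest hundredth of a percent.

Employed = 106.63 million.
Unemployed = 11.87 + 2.49 = 14.36 million (jobless and actively searching, or on temporary layoff).
Labor force = 106.63 + 14.36 = 120.99 million.
Not in labor force = 73.46 + 20.98 + 3.66 = 98.10 million (those not working and not actively searching are outside the labor force — including those who want a job but have given up searching).
Civilian working-age population = 120.99 + 98.10 = 219.09 million.
Unemployment rate = 14.36 / 120.99 = 11.87%.
Labor force participation rate = 120.99 / 219.09 = 55.22%.

Unemployment rate ≈ 11.87%; labor force participation rate ≈ 55.22%.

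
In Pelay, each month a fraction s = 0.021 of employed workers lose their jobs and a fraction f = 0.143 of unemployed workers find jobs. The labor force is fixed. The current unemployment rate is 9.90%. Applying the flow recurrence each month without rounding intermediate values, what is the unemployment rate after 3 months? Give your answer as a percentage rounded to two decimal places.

Unemployment rate after three months ≈ 11.11%.

With a fixed labor force, u_{t+1} = u_t + s·(1−u_t) − f·u_t = u_t·(1−s−f) + s.
Here 1−s−f = 0.836 and s = 0.021.
u_1 = 0.099000 × 0.836 + 0.021 = 0.103764.
u_2 = 0.103764 × 0.836 + 0.021 = 0.107747.
u_3 = 0.107747 × 0.836 + 0.021 = 0.111076.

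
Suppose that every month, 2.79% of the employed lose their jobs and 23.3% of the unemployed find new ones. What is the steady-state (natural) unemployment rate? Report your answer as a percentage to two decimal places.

At steady state the flows balance: s·E = f·U, so U/(E+U) = s/(s+f).
u* = 2.79 / (2.79 + 23.3) = 2.79 / 26.09 = 10.69%.

Steady-state unemployment rate ≈ 10.69%.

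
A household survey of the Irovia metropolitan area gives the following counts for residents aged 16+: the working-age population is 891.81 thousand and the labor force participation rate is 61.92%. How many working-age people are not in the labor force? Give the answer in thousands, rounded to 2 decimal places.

About 339.60 thousand are not in the labor force.

Share not in the labor force = 1 − 0.6192 = 0.3808.
Not in labor force = 0.3808 × 891.81 ≈ 339.60 thousand.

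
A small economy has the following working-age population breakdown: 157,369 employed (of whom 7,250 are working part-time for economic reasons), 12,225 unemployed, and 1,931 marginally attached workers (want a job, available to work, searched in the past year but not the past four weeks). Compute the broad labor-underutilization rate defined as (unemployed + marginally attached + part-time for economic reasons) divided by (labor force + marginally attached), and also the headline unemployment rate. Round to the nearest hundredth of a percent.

Broad underutilization rate ≈ 12.48%; headline unemployment rate ≈ 7.21%.

Labor force = 157,369 + 12,225 = 169,594.
Numerator = 12,225 + 1,931 + 7,250 = 21,406.
Denominator = 169,594 + 1,931 = 171,525.
Broad rate = 21,406 / 171,525 = 12.48%.
Headline unemployment rate = 12,225 / 169,594 = 7.21%.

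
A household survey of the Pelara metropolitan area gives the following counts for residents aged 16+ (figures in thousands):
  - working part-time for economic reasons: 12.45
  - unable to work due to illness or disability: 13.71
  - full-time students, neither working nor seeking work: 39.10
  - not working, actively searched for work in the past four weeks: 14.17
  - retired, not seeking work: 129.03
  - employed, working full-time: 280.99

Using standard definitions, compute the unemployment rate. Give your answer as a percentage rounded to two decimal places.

Employed = 12.45 + 280.99 = 293.44 thousand (anyone who worked, including part-time for economic reasons, counts as employed).
Unemployed = 14.17 thousand.
Labor force = 293.44 + 14.17 = 307.61 thousand.
Unemployment rate = 14.17 / 307.61 = 4.61%.

Unemployment rate ≈ 4.61%.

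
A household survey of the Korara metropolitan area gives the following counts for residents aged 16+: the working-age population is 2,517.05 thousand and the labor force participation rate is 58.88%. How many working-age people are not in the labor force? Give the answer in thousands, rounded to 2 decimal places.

Share not in the labor force = 1 − 0.5888 = 0.4112.
Not in labor force = 0.4112 × 2,517.05 ≈ 1,035.01 thousand.

About 1,035.01 thousand are not in the labor force.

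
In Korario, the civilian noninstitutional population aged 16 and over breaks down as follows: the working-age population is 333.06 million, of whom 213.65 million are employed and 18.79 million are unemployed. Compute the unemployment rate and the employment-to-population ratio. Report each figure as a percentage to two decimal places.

Labor force = employed + unemployed = 213.65 + 18.79 = 232.44 million.
Unemployment rate = 18.79 / 232.44 = 8.08%.
Employment-population ratio = 213.65 / 333.06 = 64.15%.

Unemployment rate ≈ 8.08%; employment-population ratio ≈ 64.15%.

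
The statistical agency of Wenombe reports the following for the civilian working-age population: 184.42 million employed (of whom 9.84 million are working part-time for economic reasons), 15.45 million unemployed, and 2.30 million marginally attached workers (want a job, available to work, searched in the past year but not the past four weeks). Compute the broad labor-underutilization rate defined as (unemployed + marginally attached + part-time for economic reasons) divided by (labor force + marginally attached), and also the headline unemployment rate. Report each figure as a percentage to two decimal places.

Broad underutilization rate ≈ 13.65%; headline unemployment rate ≈ 7.73%.

Labor force = 184.42 + 15.45 = 199.87 million.
Numerator = 15.45 + 2.30 + 9.84 = 27.59 million.
Denominator = 199.87 + 2.30 = 202.17 million.
Broad rate = 27.59 / 202.17 = 13.65%.
Headline unemployment rate = 15.45 / 199.87 = 7.73%.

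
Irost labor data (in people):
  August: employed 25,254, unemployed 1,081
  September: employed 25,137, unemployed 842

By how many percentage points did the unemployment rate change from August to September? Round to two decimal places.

The unemployment rate changed by −0.86 percentage points.

August: labor force = 25,254 + 1,081 = 26,335; u = 1,081/26,335 = 4.10%.
September: labor force = 25,137 + 842 = 25,979; u = 842/25,979 = 3.24%.
Change = 3.24% − 4.10% = −0.86 pp.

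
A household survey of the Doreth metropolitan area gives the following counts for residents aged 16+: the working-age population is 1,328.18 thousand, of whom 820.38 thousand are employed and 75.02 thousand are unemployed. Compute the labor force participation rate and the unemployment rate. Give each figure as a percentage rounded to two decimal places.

Labor force participation rate ≈ 67.42%; unemployment rate ≈ 8.38%.

Labor force = employed + unemployed = 820.38 + 75.02 = 895.40 thousand.
Unemployment rate = 75.02 / 895.40 = 8.38%.
Labor force participation rate = 895.40 / 1,328.18 = 67.42%.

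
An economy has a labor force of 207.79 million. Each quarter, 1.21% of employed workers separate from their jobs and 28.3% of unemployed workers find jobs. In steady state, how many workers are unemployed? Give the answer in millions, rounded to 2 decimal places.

About 8.52 million are unemployed in steady state.

Steady-state unemployment rate u* = s/(s+f) = 1.21/(1.21+28.3) = 0.041003.
Unemployed = u* × labor force = 0.041003 × 207.79 ≈ 8.52 million.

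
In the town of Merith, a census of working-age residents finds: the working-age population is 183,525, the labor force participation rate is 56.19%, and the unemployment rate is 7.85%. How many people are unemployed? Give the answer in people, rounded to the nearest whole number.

Labor force = 0.5619 × 183,525 = 103,123.
Unemployed = 0.0785 × 103,123 ≈ 8,095.

About 8,095 are unemployed.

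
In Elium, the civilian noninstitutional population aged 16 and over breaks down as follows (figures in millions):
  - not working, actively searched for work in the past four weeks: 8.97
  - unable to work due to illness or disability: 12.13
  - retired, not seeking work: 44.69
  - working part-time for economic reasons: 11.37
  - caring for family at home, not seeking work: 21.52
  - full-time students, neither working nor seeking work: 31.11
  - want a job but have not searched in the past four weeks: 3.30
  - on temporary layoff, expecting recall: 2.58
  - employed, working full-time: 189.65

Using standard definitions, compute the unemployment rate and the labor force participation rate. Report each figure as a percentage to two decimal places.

Unemployment rate ≈ 5.43%; labor force participation rate ≈ 65.34%.

Employed = 11.37 + 189.65 = 201.02 million (anyone who worked, including part-time for economic reasons, counts as employed).
Unemployed = 8.97 + 2.58 = 11.55 million (jobless and actively searching, or on temporary layoff).
Labor force = 201.02 + 11.55 = 212.57 million.
Not in labor force = 12.13 + 44.69 + 21.52 + 31.11 + 3.30 = 112.75 million (those not working and not actively searching are outside the labor force — including those who want a job but have given up searching).
Civilian working-age population = 212.57 + 112.75 = 325.32 million.
Unemployment rate = 11.55 / 212.57 = 5.43%.
Labor force participation rate = 212.57 / 325.32 = 65.34%.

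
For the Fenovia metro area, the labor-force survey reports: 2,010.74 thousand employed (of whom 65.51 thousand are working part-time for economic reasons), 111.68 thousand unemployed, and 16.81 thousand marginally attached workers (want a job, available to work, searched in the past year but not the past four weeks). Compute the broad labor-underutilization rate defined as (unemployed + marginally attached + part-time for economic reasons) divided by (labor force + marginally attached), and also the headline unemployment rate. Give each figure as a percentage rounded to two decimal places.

Labor force = 2,010.74 + 111.68 = 2,122.42 thousand.
Numerator = 111.68 + 16.81 + 65.51 = 194.00 thousand.
Denominator = 2,122.42 + 16.81 = 2,139.23 thousand.
Broad rate = 194.00 / 2,139.23 = 9.07%.
Headline unemployment rate = 111.68 / 2,122.42 = 5.26%.

Broad underutilization rate ≈ 9.07%; headline unemployment rate ≈ 5.26%.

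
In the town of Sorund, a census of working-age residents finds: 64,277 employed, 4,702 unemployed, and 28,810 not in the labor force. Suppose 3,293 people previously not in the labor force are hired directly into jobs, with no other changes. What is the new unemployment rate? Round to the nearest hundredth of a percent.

New unemployment rate ≈ 6.51%.

Initially, labor force = 64,277 + 4,702 = 68,979, so u = 4,702/68,979 = 6.82%.
After the change, employed and labor force both rise by 3,293; unemployed unchanged → E = 67,570, U = 4,702, labor force = 72,272.
New unemployment rate = 4,702 / 72,272 = 6.51%.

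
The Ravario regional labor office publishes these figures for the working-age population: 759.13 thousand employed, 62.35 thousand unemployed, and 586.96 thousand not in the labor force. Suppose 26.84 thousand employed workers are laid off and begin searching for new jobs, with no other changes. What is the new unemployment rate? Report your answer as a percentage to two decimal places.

New unemployment rate ≈ 10.86%.

Initially, labor force = 759.13 + 62.35 = 821.48 thousand, so u = 62.35/821.48 = 7.59%.
After the change, employed falls and unemployed rises by 26.84; labor force unchanged → E = 732.29, U = 89.19, labor force = 821.48 thousand.
New unemployment rate = 89.19 / 821.48 = 10.86%.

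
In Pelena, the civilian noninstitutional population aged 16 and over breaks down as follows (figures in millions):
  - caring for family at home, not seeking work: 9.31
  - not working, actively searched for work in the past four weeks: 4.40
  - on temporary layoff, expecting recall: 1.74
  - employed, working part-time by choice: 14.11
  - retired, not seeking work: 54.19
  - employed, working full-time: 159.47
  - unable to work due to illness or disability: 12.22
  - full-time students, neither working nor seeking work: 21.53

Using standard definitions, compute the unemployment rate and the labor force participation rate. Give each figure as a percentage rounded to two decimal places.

Employed = 14.11 + 159.47 = 173.58 million.
Unemployed = 4.40 + 1.74 = 6.14 million (jobless and actively searching, or on temporary layoff).
Labor force = 173.58 + 6.14 = 179.72 million.
Not in labor force = 9.31 + 54.19 + 12.22 + 21.53 = 97.25 million (those not working and not actively searching are outside the labor force).
Civilian working-age population = 179.72 + 97.25 = 276.97 million.
Unemployment rate = 6.14 / 179.72 = 3.42%.
Labor force participation rate = 179.72 / 276.97 = 64.89%.

Unemployment rate ≈ 3.42%; labor force participation rate ≈ 64.89%.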